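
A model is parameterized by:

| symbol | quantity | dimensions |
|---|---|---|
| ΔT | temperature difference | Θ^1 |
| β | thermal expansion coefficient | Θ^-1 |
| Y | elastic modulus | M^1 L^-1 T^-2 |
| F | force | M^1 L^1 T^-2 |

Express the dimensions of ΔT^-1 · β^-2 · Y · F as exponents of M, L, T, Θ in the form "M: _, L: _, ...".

Collect each base-dimension exponent across the product:
  M: −(0) − 2·(0) + (1) + (1) = 2
  L: −(0) − 2·(0) + (-1) + (1) = 0
  T: −(0) − 2·(0) + (-2) + (-2) = -4
  Θ: −(1) − 2·(-1) + (0) + (0) = 1
So the dimensions are [M² T⁻⁴ Θ].

M: 2, L: 0, T: -4, Θ: 1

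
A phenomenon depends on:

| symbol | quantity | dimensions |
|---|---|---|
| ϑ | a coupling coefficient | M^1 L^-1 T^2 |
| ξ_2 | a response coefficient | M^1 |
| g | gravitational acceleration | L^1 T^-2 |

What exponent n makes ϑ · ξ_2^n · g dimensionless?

Balance the M exponent: (1)·n from ξ_2, plus (1) + (0) = 1 from the rest, must sum to zero.
n + 1 = 0, so n = -1.

-1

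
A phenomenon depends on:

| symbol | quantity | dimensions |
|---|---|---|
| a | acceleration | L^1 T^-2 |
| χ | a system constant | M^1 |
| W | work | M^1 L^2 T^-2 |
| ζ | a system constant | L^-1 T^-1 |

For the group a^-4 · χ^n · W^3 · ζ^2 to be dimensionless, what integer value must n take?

-3

Balance the M exponent: (1)·n from χ, plus −4·(0) + 3·(1) + 2·(0) = 3 from the rest, must sum to zero.
n + 3 = 0, so n = -3.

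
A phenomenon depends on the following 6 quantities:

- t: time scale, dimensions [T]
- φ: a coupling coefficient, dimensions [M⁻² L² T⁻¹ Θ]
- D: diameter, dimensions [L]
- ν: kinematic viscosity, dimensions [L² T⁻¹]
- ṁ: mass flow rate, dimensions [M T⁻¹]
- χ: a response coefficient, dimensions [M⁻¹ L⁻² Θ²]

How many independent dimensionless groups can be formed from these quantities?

2

There are 6 variables and 4 base dimensions (M, L, T, Θ).
The dimension matrix has rank 4.
Independent dimensionless groups: 6 − 4 = 2.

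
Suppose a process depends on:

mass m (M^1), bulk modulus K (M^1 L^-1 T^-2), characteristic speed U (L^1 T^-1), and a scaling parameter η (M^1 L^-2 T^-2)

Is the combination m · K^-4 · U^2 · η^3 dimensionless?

yes

Sum the exponent of each base dimension across the product:
  M: [m]_M − 4·[K]_M + 2·[U]_M + 3·[η]_M = (1) − 4·(1) + 2·(0) + 3·(1) = 0
  L: [m]_L − 4·[K]_L + 2·[U]_L + 3·[η]_L = (0) − 4·(-1) + 2·(1) + 3·(-2) = 0
  T: [m]_T − 4·[K]_T + 2·[U]_T + 3·[η]_T = (0) − 4·(-2) + 2·(-1) + 3·(-2) = 0
All base exponents vanish — dimensionless.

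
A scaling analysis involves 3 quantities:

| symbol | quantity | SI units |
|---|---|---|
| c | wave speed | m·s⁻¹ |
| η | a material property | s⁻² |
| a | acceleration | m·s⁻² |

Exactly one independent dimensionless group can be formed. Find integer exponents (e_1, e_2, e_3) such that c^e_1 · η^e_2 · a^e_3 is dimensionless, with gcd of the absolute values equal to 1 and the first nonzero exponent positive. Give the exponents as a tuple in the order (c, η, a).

L: e_1·(1) + e_2·(0) + e_3·(1) = 0
T: e_1·(-1) + e_2·(-2) + e_3·(-2) = 0
Solving this homogeneous linear system for the smallest-integer solution (first nonzero entry positive) gives (2, 1, -2).

(2, 1, -2)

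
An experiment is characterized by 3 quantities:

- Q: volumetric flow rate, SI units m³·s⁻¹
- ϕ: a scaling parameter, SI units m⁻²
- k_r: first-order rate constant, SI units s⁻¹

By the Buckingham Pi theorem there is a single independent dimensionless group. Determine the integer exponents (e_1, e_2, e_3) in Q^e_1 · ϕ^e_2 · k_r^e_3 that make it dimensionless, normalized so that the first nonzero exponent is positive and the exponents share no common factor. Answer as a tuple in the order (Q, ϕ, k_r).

(2, 3, -2)

L: e_1·(3) + e_2·(-2) + e_3·(0) = 0
T: e_1·(-1) + e_2·(0) + e_3·(-1) = 0
Solving this homogeneous linear system for the smallest-integer solution (first nonzero entry positive) gives (2, 3, -2).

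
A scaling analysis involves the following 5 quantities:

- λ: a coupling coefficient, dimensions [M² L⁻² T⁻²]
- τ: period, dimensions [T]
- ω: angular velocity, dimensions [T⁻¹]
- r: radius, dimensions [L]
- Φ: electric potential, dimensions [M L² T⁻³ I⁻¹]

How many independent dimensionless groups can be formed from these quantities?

1

There are 5 variables and 4 base dimensions (M, L, T, I).
The dimension matrix has rank 4.
Independent dimensionless groups: 5 − 4 = 1.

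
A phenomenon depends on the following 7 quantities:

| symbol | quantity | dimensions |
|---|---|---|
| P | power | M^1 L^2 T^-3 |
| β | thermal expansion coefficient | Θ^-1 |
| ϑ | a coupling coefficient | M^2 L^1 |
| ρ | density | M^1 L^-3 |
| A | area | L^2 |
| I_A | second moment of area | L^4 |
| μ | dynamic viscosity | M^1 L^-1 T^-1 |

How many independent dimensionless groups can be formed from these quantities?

3

There are 7 variables and 4 base dimensions (M, L, T, Θ).
The dimension matrix has rank 4.
Independent dimensionless groups: 7 − 4 = 3.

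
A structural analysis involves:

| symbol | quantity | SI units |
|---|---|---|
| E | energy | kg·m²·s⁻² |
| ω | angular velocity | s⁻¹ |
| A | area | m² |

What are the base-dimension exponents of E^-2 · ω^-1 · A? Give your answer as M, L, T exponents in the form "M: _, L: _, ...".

Collect each base-dimension exponent across the product:
  M: −2·(1) − (0) + (0) = -2
  L: −2·(2) − (0) + (2) = -2
  T: −2·(-2) − (-1) + (0) = 5
So the dimensions are [M⁻² L⁻² T⁵].

M: -2, L: -2, T: 5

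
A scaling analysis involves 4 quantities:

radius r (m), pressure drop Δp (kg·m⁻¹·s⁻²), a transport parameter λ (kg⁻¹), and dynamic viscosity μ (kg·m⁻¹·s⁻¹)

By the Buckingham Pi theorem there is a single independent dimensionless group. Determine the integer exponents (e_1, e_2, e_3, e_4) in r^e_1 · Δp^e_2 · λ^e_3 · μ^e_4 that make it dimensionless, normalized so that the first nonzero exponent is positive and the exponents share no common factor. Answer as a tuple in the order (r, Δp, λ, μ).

M: e_1·(0) + e_2·(1) + e_3·(-1) + e_4·(1) = 0
L: e_1·(1) + e_2·(-1) + e_3·(0) + e_4·(-1) = 0
T: e_1·(0) + e_2·(-2) + e_3·(0) + e_4·(-1) = 0
Solving this homogeneous linear system for the smallest-integer solution (first nonzero entry positive) gives (1, -1, 1, 2).

(1, -1, 1, 2)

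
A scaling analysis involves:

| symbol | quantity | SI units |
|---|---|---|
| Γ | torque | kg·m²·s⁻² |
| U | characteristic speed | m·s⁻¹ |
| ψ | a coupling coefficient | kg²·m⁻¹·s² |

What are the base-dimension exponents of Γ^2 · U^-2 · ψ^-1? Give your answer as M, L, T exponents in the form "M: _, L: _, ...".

Collect each base-dimension exponent across the product:
  M: 2·(1) − 2·(0) − (2) = 0
  L: 2·(2) − 2·(1) − (-1) = 3
  T: 2·(-2) − 2·(-1) − (2) = -4
So the dimensions are [L³ T⁻⁴].

M: 0, L: 3, T: -4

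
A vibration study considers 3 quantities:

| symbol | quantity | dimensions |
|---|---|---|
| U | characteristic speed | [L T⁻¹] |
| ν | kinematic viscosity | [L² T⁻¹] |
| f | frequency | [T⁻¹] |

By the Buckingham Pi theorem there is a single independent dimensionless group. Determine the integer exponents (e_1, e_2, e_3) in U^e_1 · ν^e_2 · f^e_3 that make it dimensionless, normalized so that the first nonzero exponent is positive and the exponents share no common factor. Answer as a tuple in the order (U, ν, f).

L: e_1·(1) + e_2·(2) + e_3·(0) = 0
T: e_1·(-1) + e_2·(-1) + e_3·(-1) = 0
Solving this homogeneous linear system for the smallest-integer solution (first nonzero entry positive) gives (2, -1, -1).

(2, -1, -1)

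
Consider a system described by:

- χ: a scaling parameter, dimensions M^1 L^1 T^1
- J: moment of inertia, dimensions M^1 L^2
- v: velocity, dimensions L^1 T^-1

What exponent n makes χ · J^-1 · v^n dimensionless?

Balance the L exponent: (1)·n from v, plus (1) − (2) = -1 from the rest, must sum to zero.
n − 1 = 0, so n = 1.

1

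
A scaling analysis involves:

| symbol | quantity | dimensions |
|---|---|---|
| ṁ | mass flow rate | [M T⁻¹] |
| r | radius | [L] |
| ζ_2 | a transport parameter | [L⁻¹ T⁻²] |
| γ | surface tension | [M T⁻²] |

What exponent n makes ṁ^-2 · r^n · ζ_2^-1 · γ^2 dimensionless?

-1

Balance the L exponent: (1)·n from r, plus −2·(0) − (-1) + 2·(0) = 1 from the rest, must sum to zero.
n + 1 = 0, so n = -1.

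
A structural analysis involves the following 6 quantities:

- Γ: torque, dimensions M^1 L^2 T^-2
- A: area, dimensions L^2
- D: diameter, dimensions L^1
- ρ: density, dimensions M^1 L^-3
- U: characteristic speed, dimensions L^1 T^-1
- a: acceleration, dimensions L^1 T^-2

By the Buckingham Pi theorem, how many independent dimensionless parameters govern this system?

There are 6 variables and 3 base dimensions (M, L, T).
The dimension matrix has rank 3.
Independent dimensionless groups: 6 − 3 = 3.

3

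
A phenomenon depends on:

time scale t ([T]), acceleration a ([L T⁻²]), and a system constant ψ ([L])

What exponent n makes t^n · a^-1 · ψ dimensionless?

Balance the T exponent: (1)·n from t, plus −(-2) + (0) = 2 from the rest, must sum to zero.
n + 2 = 0, so n = -2.

-2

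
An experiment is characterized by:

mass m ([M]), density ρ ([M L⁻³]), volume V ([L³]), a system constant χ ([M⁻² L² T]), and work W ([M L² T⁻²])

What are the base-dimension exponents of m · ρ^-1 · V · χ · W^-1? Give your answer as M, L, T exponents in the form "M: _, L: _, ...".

Collect each base-dimension exponent across the product:
  M: (1) − (1) + (0) + (-2) − (1) = -3
  L: (0) − (-3) + (3) + (2) − (2) = 6
  T: (0) − (0) + (0) + (1) − (-2) = 3
So the dimensions are [M⁻³ L⁶ T³].

M: -3, L: 6, T: 3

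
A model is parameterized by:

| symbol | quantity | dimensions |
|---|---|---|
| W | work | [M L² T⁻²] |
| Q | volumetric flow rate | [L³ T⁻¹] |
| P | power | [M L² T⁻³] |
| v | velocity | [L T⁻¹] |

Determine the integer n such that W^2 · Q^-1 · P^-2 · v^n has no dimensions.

Balance the L exponent: (1)·n from v, plus 2·(2) − (3) − 2·(2) = -3 from the rest, must sum to zero.
n − 3 = 0, so n = 3.

3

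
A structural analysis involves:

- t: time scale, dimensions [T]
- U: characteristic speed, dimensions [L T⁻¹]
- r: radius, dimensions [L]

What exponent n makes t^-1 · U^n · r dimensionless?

Balance the L exponent: (1)·n from U, plus −(0) + (1) = 1 from the rest, must sum to zero.
n + 1 = 0, so n = -1.

-1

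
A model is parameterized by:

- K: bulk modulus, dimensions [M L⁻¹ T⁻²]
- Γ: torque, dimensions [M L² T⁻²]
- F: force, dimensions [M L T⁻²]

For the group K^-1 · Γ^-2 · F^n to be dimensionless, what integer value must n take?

3

Balance the M exponent: (1)·n from F, plus −(1) − 2·(1) = -3 from the rest, must sum to zero.
n − 3 = 0, so n = 3.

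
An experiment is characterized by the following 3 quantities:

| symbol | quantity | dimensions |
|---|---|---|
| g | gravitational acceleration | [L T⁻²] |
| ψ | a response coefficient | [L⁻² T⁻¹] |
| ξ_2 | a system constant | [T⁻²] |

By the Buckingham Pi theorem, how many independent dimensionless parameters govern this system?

1

There are 3 variables and 2 base dimensions (L, T).
The dimension matrix has rank 2.
Independent dimensionless groups: 3 − 2 = 1.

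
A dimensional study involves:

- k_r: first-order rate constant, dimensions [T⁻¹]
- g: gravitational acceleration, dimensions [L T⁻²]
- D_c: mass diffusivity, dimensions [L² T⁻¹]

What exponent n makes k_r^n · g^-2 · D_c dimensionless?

3

Balance the T exponent: (-1)·n from k_r, plus −2·(-2) + (-1) = 3 from the rest, must sum to zero.
−n + 3 = 0, so n = 3.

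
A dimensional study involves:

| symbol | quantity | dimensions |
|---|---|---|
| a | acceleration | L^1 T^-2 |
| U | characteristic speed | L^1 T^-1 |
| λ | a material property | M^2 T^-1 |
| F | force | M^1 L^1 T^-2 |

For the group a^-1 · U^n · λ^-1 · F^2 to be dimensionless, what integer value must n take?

-1

Balance the L exponent: (1)·n from U, plus −(1) − (0) + 2·(1) = 1 from the rest, must sum to zero.
n + 1 = 0, so n = -1.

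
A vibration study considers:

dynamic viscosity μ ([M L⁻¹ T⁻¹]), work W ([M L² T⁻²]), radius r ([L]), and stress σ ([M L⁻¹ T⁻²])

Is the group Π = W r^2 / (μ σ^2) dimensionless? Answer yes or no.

no

Sum the exponent of each base dimension across the product:
  M: −[μ]_M + [W]_M + 2·[r]_M − 2·[σ]_M = −(1) + (1) + 2·(0) − 2·(1) = -2
  L: −[μ]_L + [W]_L + 2·[r]_L − 2·[σ]_L = −(-1) + (2) + 2·(1) − 2·(-1) = 7
  T: −[μ]_T + [W]_T + 2·[r]_T − 2·[σ]_T = −(-1) + (-2) + 2·(0) − 2·(-2) = 3
Net dimensions [M⁻² L⁷ T³] ≠ [1] — not dimensionless.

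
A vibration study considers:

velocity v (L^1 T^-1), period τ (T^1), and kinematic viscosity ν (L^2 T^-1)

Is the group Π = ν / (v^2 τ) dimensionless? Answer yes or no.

Sum the exponent of each base dimension across the product:
  L: −2·[v]_L − [τ]_L + [ν]_L = −2·(1) − (0) + (2) = 0
  T: −2·[v]_T − [τ]_T + [ν]_T = −2·(-1) − (1) + (-1) = 0
All base exponents vanish — dimensionless.

yes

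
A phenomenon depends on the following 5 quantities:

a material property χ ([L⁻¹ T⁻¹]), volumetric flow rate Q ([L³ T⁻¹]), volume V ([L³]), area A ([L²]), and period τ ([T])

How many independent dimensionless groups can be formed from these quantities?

3

There are 5 variables and 2 base dimensions (L, T).
The dimension matrix has rank 2.
Independent dimensionless groups: 5 − 2 = 3.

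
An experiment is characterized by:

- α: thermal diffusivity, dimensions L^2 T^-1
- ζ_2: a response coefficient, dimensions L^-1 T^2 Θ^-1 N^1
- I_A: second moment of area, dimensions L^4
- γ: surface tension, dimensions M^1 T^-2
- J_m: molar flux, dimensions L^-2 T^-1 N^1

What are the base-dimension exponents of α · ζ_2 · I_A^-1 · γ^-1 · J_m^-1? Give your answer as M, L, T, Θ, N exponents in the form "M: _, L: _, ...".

Collect each base-dimension exponent across the product:
  M: (0) + (0) − (0) − (1) − (0) = -1
  L: (2) + (-1) − (4) − (0) − (-2) = -1
  T: (-1) + (2) − (0) − (-2) − (-1) = 4
  Θ: (0) + (-1) − (0) − (0) − (0) = -1
  N: (0) + (1) − (0) − (0) − (1) = 0
So the dimensions are [M⁻¹ L⁻¹ T⁴ Θ⁻¹].

M: -1, L: -1, T: 4, Θ: -1, N: 0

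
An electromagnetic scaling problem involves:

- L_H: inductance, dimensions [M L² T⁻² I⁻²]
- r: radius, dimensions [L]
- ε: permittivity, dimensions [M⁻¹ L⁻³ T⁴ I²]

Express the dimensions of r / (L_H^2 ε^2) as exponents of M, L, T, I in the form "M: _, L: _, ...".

Collect each base-dimension exponent across the product:
  M: −2·(1) + (0) − 2·(-1) = 0
  L: −2·(2) + (1) − 2·(-3) = 3
  T: −2·(-2) + (0) − 2·(4) = -4
  I: −2·(-2) + (0) − 2·(2) = 0
So the dimensions are [L³ T⁻⁴].

M: 0, L: 3, T: -4, I: 0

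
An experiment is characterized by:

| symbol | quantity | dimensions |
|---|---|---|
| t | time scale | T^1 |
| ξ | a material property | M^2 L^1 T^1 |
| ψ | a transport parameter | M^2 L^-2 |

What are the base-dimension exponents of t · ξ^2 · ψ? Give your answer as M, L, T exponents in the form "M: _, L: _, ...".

M: 6, L: 0, T: 3

Collect each base-dimension exponent across the product:
  M: (0) + 2·(2) + (2) = 6
  L: (0) + 2·(1) + (-2) = 0
  T: (1) + 2·(1) + (0) = 3
So the dimensions are [M⁶ T³].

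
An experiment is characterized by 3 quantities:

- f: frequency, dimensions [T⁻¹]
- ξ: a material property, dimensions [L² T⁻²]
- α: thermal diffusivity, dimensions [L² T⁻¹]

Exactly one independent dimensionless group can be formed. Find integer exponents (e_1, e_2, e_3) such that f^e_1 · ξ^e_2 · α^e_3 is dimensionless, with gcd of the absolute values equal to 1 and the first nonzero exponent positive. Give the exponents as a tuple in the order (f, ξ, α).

L: e_1·(0) + e_2·(2) + e_3·(2) = 0
T: e_1·(-1) + e_2·(-2) + e_3·(-1) = 0
Solving this homogeneous linear system for the smallest-integer solution (first nonzero entry positive) gives (1, -1, 1).

(1, -1, 1)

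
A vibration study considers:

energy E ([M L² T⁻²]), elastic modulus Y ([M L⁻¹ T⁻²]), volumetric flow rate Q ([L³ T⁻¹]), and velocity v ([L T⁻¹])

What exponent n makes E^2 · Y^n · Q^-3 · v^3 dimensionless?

Balance the M exponent: (1)·n from Y, plus 2·(1) − 3·(0) + 3·(0) = 2 from the rest, must sum to zero.
n + 2 = 0, so n = -2.

-2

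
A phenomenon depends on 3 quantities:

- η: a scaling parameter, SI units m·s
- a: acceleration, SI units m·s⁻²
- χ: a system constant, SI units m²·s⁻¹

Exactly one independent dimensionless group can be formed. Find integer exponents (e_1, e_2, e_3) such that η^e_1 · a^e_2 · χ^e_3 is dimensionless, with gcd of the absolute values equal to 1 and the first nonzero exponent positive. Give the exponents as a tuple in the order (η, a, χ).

L: e_1·(1) + e_2·(1) + e_3·(2) = 0
T: e_1·(1) + e_2·(-2) + e_3·(-1) = 0
Solving this homogeneous linear system for the smallest-integer solution (first nonzero entry positive) gives (1, 1, -1).

(1, 1, -1)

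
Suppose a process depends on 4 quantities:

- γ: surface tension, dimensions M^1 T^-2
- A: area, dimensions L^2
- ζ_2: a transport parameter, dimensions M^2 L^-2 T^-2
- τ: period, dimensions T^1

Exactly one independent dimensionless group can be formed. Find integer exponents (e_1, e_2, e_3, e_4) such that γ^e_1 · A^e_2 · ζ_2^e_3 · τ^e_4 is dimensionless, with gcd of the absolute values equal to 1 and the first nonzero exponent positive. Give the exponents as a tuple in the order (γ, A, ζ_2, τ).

M: e_1·(1) + e_2·(0) + e_3·(2) + e_4·(0) = 0
L: e_1·(0) + e_2·(2) + e_3·(-2) + e_4·(0) = 0
T: e_1·(-2) + e_2·(0) + e_3·(-2) + e_4·(1) = 0
Solving this homogeneous linear system for the smallest-integer solution (first nonzero entry positive) gives (2, -1, -1, 2).

(2, -1, -1, 2)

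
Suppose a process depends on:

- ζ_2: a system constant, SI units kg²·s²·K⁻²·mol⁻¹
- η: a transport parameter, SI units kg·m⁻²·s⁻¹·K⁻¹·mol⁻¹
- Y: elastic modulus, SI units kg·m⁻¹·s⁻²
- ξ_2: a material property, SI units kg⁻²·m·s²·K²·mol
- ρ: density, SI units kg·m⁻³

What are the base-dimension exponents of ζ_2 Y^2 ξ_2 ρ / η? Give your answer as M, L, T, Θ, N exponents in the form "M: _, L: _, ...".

Collect each base-dimension exponent across the product:
  M: (2) − (1) + 2·(1) + (-2) + (1) = 2
  L: (0) − (-2) + 2·(-1) + (1) + (-3) = -2
  T: (2) − (-1) + 2·(-2) + (2) + (0) = 1
  Θ: (-2) − (-1) + 2·(0) + (2) + (0) = 1
  N: (-1) − (-1) + 2·(0) + (1) + (0) = 1
So the dimensions are [M² L⁻² T Θ N].

M: 2, L: -2, T: 1, Θ: 1, N: 1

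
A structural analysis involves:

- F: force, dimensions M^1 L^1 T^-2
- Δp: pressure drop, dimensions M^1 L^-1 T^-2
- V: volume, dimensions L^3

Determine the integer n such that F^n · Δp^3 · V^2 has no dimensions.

Balance the M exponent: (1)·n from F, plus 3·(1) + 2·(0) = 3 from the rest, must sum to zero.
n + 3 = 0, so n = -3.

-3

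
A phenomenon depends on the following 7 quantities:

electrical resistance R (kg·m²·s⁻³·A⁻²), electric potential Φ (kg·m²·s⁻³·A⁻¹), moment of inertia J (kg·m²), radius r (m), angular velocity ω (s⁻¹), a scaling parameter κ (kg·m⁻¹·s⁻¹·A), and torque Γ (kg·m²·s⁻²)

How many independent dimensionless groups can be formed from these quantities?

There are 7 variables and 4 base dimensions (M, L, T, I).
The dimension matrix has rank 4.
Independent dimensionless groups: 7 − 4 = 3.

3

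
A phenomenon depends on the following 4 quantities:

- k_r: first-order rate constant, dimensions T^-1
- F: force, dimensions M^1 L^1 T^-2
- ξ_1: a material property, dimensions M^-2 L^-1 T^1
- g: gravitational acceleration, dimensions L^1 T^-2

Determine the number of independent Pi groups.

There are 4 variables and 3 base dimensions (M, L, T).
The dimension matrix has rank 3.
Independent dimensionless groups: 4 − 3 = 1.

1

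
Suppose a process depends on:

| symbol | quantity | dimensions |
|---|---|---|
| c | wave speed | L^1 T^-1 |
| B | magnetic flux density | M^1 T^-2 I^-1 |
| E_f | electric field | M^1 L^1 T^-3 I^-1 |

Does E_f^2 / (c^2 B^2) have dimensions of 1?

yes

Sum the exponent of each base dimension across the product:
  M: −2·[c]_M − 2·[B]_M + 2·[E_f]_M = −2·(0) − 2·(1) + 2·(1) = 0
  L: −2·[c]_L − 2·[B]_L + 2·[E_f]_L = −2·(1) − 2·(0) + 2·(1) = 0
  T: −2·[c]_T − 2·[B]_T + 2·[E_f]_T = −2·(-1) − 2·(-2) + 2·(-3) = 0
  I: −2·[c]_I − 2·[B]_I + 2·[E_f]_I = −2·(0) − 2·(-1) + 2·(-1) = 0
All base exponents vanish — dimensionless.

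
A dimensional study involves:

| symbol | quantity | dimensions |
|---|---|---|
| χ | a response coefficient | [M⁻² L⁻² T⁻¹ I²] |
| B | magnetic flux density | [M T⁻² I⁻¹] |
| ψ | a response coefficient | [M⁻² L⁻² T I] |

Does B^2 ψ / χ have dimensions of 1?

no

Sum the exponent of each base dimension across the product:
  M: −[χ]_M + 2·[B]_M + [ψ]_M = −(-2) + 2·(1) + (-2) = 2
  L: −[χ]_L + 2·[B]_L + [ψ]_L = −(-2) + 2·(0) + (-2) = 0
  T: −[χ]_T + 2·[B]_T + [ψ]_T = −(-1) + 2·(-2) + (1) = -2
  I: −[χ]_I + 2·[B]_I + [ψ]_I = −(2) + 2·(-1) + (1) = -3
Net dimensions [M² T⁻² I⁻³] ≠ [1] — not dimensionless.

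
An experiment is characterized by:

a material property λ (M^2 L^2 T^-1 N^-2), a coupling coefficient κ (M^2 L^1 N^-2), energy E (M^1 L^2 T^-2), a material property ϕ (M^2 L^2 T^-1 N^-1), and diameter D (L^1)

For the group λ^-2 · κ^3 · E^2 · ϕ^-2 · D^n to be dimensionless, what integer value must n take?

1

Balance the L exponent: (1)·n from D, plus −2·(2) + 3·(1) + 2·(2) − 2·(2) = -1 from the rest, must sum to zero.
n − 1 = 0, so n = 1.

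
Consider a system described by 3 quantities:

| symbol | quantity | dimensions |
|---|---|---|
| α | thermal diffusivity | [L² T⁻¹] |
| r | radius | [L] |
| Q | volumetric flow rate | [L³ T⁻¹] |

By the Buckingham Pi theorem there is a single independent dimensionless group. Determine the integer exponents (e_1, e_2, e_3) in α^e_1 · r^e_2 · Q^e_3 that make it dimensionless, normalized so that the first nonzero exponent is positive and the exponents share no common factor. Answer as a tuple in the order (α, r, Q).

(1, 1, -1)

L: e_1·(2) + e_2·(1) + e_3·(3) = 0
T: e_1·(-1) + e_2·(0) + e_3·(-1) = 0
Solving this homogeneous linear system for the smallest-integer solution (first nonzero entry positive) gives (1, 1, -1).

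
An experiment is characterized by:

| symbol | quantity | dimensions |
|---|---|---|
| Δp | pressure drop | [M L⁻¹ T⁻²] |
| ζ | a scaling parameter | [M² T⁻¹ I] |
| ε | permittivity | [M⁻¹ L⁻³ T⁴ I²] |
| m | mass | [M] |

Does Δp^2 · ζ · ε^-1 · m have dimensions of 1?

Sum the exponent of each base dimension across the product:
  M: 2·[Δp]_M + [ζ]_M − [ε]_M + [m]_M = 2·(1) + (2) − (-1) + (1) = 6
  L: 2·[Δp]_L + [ζ]_L − [ε]_L + [m]_L = 2·(-1) + (0) − (-3) + (0) = 1
  T: 2·[Δp]_T + [ζ]_T − [ε]_T + [m]_T = 2·(-2) + (-1) − (4) + (0) = -9
  I: 2·[Δp]_I + [ζ]_I − [ε]_I + [m]_I = 2·(0) + (1) − (2) + (0) = -1
Net dimensions [M⁶ L T⁻⁹ I⁻¹] ≠ [1] — not dimensionless.

no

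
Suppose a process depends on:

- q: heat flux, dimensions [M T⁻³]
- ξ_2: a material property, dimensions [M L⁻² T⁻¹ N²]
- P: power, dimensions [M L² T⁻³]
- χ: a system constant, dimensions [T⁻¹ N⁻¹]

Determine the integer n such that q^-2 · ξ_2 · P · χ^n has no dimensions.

2

Balance the T exponent: (-1)·n from χ, plus −2·(-3) + (-1) + (-3) = 2 from the rest, must sum to zero.
−n + 2 = 0, so n = 2.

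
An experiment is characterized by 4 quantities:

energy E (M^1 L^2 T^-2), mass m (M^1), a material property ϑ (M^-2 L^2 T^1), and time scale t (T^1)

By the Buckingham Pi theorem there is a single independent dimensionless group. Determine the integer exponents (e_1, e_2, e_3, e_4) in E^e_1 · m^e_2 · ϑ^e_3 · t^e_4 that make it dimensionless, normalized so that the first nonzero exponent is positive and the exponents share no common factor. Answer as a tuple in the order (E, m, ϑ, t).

M: e_1·(1) + e_2·(1) + e_3·(-2) + e_4·(0) = 0
L: e_1·(2) + e_2·(0) + e_3·(2) + e_4·(0) = 0
T: e_1·(-2) + e_2·(0) + e_3·(1) + e_4·(1) = 0
Solving this homogeneous linear system for the smallest-integer solution (first nonzero entry positive) gives (1, -3, -1, 3).

(1, -3, -1, 3)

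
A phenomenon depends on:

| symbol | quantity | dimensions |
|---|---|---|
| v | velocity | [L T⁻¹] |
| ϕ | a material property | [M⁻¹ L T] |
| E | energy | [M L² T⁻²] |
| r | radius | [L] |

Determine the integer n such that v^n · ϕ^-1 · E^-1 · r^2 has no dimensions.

Balance the L exponent: (1)·n from v, plus −(1) − (2) + 2·(1) = -1 from the rest, must sum to zero.
n − 1 = 0, so n = 1.

1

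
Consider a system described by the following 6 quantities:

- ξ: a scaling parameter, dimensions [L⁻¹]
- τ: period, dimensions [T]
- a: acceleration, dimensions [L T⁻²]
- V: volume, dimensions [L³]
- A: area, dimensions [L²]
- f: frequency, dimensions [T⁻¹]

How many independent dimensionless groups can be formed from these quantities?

4

There are 6 variables and 2 base dimensions (L, T).
The dimension matrix has rank 2.
Independent dimensionless groups: 6 − 2 = 4.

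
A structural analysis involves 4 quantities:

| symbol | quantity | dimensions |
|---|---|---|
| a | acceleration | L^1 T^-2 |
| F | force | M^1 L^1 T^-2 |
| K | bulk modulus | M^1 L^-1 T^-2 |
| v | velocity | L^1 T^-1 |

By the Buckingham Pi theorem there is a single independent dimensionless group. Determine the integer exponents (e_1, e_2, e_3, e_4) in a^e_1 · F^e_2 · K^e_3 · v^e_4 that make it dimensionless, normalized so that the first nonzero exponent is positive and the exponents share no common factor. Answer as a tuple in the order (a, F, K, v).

M: e_1·(0) + e_2·(1) + e_3·(1) + e_4·(0) = 0
L: e_1·(1) + e_2·(1) + e_3·(-1) + e_4·(1) = 0
T: e_1·(-2) + e_2·(-2) + e_3·(-2) + e_4·(-1) = 0
Solving this homogeneous linear system for the smallest-integer solution (first nonzero entry positive) gives (2, 1, -1, -4).

(2, 1, -1, -4)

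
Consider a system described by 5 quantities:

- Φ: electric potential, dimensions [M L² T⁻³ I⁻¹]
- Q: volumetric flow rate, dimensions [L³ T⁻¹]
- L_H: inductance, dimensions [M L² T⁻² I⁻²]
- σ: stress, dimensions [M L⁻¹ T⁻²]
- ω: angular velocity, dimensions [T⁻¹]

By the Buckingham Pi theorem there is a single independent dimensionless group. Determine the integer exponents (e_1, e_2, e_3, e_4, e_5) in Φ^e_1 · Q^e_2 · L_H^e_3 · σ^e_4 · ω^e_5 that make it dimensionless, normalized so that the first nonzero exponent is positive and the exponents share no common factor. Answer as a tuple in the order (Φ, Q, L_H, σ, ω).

(2, -1, -1, -1, -1)

M: e_1·(1) + e_2·(0) + e_3·(1) + e_4·(1) + e_5·(0) = 0
L: e_1·(2) + e_2·(3) + e_3·(2) + e_4·(-1) + e_5·(0) = 0
T: e_1·(-3) + e_2·(-1) + e_3·(-2) + e_4·(-2) + e_5·(-1) = 0
I: e_1·(-1) + e_2·(0) + e_3·(-2) + e_4·(0) + e_5·(0) = 0
Solving this homogeneous linear system for the smallest-integer solution (first nonzero entry positive) gives (2, -1, -1, -1, -1).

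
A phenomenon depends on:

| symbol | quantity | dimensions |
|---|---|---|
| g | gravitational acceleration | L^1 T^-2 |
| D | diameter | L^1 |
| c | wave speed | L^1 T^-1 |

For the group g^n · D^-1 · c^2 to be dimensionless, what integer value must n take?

-1

Balance the L exponent: (1)·n from g, plus −(1) + 2·(1) = 1 from the rest, must sum to zero.
n + 1 = 0, so n = -1.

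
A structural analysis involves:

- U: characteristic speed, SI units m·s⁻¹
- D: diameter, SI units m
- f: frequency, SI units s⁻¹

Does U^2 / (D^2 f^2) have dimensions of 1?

Sum the exponent of each base dimension across the product:
  L: 2·[U]_L − 2·[D]_L − 2·[f]_L = 2·(1) − 2·(1) − 2·(0) = 0
  T: 2·[U]_T − 2·[D]_T − 2·[f]_T = 2·(-1) − 2·(0) − 2·(-1) = 0
All base exponents vanish — dimensionless.

yes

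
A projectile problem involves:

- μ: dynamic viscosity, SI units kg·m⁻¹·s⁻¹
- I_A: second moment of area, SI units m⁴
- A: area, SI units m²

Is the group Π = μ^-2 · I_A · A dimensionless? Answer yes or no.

no

Sum the exponent of each base dimension across the product:
  M: −2·[μ]_M + [I_A]_M + [A]_M = −2·(1) + (0) + (0) = -2
  L: −2·[μ]_L + [I_A]_L + [A]_L = −2·(-1) + (4) + (2) = 8
  T: −2·[μ]_T + [I_A]_T + [A]_T = −2·(-1) + (0) + (0) = 2
Net dimensions [M⁻² L⁸ T²] ≠ [1] — not dimensionless.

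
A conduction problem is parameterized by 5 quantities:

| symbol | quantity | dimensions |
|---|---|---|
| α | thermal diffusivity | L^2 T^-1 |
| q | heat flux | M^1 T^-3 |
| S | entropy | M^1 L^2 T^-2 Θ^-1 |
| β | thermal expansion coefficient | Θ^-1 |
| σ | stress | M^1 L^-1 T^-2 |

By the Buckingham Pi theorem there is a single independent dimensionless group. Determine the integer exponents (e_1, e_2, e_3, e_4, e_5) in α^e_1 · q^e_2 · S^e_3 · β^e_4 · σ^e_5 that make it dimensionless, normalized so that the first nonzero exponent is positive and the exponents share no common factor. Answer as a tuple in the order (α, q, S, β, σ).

(3, -3, -1, 1, 4)

M: e_1·(0) + e_2·(1) + e_3·(1) + e_4·(0) + e_5·(1) = 0
L: e_1·(2) + e_2·(0) + e_3·(2) + e_4·(0) + e_5·(-1) = 0
T: e_1·(-1) + e_2·(-3) + e_3·(-2) + e_4·(0) + e_5·(-2) = 0
Θ: e_1·(0) + e_2·(0) + e_3·(-1) + e_4·(-1) + e_5·(0) = 0
Solving this homogeneous linear system for the smallest-integer solution (first nonzero entry positive) gives (3, -3, -1, 1, 4).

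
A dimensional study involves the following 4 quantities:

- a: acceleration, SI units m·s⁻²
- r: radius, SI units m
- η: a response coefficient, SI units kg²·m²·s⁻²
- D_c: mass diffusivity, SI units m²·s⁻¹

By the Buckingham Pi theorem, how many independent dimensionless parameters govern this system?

There are 4 variables and 3 base dimensions (M, L, T).
The dimension matrix has rank 3.
Independent dimensionless groups: 4 − 3 = 1.

1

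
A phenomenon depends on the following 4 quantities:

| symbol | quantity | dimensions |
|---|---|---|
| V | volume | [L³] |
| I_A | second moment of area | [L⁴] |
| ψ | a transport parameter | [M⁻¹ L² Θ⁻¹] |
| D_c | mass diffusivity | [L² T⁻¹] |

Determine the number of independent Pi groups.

There are 4 variables and 4 base dimensions (M, L, T, Θ).
The dimension matrix has rank 3 (less than 4: the dimension vectors are linearly dependent).
Independent dimensionless groups: 4 − 3 = 1.

1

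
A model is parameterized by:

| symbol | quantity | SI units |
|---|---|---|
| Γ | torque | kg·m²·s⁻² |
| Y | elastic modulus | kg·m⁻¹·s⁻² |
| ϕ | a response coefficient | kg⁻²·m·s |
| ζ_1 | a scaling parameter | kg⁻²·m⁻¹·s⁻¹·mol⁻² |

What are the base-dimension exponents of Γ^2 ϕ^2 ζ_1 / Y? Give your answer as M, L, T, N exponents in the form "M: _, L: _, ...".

M: -5, L: 6, T: -1, N: -2

Collect each base-dimension exponent across the product:
  M: 2·(1) − (1) + 2·(-2) + (-2) = -5
  L: 2·(2) − (-1) + 2·(1) + (-1) = 6
  T: 2·(-2) − (-2) + 2·(1) + (-1) = -1
  N: 2·(0) − (0) + 2·(0) + (-2) = -2
So the dimensions are [M⁻⁵ L⁶ T⁻¹ N⁻²].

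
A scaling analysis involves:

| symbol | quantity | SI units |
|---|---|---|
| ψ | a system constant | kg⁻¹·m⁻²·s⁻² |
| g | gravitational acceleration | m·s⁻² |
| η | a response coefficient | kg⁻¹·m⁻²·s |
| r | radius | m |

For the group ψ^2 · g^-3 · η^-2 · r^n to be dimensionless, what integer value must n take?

Balance the L exponent: (1)·n from r, plus 2·(-2) − 3·(1) − 2·(-2) = -3 from the rest, must sum to zero.
n − 3 = 0, so n = 3.

3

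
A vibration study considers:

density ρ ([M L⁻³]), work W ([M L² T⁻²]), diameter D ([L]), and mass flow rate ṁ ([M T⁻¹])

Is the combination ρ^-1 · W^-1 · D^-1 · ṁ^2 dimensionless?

Sum the exponent of each base dimension across the product:
  M: −[ρ]_M − [W]_M − [D]_M + 2·[ṁ]_M = −(1) − (1) − (0) + 2·(1) = 0
  L: −[ρ]_L − [W]_L − [D]_L + 2·[ṁ]_L = −(-3) − (2) − (1) + 2·(0) = 0
  T: −[ρ]_T − [W]_T − [D]_T + 2·[ṁ]_T = −(0) − (-2) − (0) + 2·(-1) = 0
All base exponents vanish — dimensionless.

yes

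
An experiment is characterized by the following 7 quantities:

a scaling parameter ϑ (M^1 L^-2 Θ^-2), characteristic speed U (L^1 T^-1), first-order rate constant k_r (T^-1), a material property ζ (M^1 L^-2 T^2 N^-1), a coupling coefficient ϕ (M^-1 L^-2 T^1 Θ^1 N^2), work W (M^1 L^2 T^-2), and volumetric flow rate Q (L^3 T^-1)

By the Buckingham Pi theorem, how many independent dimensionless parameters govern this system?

There are 7 variables and 5 base dimensions (M, L, T, Θ, N).
The dimension matrix has rank 5.
Independent dimensionless groups: 7 − 5 = 2.

2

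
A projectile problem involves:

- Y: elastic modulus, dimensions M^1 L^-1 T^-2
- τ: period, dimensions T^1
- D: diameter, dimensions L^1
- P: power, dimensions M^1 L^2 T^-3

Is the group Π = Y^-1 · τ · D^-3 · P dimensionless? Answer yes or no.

Sum the exponent of each base dimension across the product:
  M: −[Y]_M + [τ]_M − 3·[D]_M + [P]_M = −(1) + (0) − 3·(0) + (1) = 0
  L: −[Y]_L + [τ]_L − 3·[D]_L + [P]_L = −(-1) + (0) − 3·(1) + (2) = 0
  T: −[Y]_T + [τ]_T − 3·[D]_T + [P]_T = −(-2) + (1) − 3·(0) + (-3) = 0
  I: −[Y]_I + [τ]_I − 3·[D]_I + [P]_I = −(0) + (0) − 3·(0) + (0) = 0
All base exponents vanish — dimensionless.

yes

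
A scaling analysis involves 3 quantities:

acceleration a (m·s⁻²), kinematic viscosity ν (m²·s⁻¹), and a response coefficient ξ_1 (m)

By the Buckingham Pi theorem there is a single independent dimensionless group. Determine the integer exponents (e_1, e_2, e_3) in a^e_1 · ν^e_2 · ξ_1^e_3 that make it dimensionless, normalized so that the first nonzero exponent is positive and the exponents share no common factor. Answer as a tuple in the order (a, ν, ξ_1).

(1, -2, 3)

L: e_1·(1) + e_2·(2) + e_3·(1) = 0
T: e_1·(-2) + e_2·(-1) + e_3·(0) = 0
Solving this homogeneous linear system for the smallest-integer solution (first nonzero entry positive) gives (1, -2, 3).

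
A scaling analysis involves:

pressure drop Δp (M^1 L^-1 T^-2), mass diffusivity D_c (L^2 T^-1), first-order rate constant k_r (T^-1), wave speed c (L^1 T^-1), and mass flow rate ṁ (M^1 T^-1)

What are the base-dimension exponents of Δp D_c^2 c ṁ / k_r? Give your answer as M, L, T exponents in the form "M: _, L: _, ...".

M: 2, L: 4, T: -5

Collect each base-dimension exponent across the product:
  M: (1) + 2·(0) − (0) + (0) + (1) = 2
  L: (-1) + 2·(2) − (0) + (1) + (0) = 4
  T: (-2) + 2·(-1) − (-1) + (-1) + (-1) = -5
So the dimensions are [M² L⁴ T⁻⁵].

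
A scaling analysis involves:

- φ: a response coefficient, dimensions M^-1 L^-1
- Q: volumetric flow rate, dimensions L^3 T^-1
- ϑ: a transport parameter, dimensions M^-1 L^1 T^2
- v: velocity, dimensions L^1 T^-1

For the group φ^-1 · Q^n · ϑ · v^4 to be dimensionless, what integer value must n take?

-2

Balance the L exponent: (3)·n from Q, plus −(-1) + (1) + 4·(1) = 6 from the rest, must sum to zero.
3n + 6 = 0, so n = -2.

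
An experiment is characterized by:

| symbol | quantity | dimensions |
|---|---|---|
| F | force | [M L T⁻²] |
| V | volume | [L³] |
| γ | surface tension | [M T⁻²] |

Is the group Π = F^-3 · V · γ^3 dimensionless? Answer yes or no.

yes

Sum the exponent of each base dimension across the product:
  M: −3·[F]_M + [V]_M + 3·[γ]_M = −3·(1) + (0) + 3·(1) = 0
  L: −3·[F]_L + [V]_L + 3·[γ]_L = −3·(1) + (3) + 3·(0) = 0
  T: −3·[F]_T + [V]_T + 3·[γ]_T = −3·(-2) + (0) + 3·(-2) = 0
  Θ: −3·[F]_Θ + [V]_Θ + 3·[γ]_Θ = −3·(0) + (0) + 3·(0) = 0
All base exponents vanish — dimensionless.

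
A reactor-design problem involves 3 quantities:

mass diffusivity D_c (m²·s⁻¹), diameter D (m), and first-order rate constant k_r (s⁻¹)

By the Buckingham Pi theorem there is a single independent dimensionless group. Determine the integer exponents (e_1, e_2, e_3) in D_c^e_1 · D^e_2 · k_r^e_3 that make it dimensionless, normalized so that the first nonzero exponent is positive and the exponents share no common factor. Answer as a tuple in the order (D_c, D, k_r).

(1, -2, -1)

L: e_1·(2) + e_2·(1) + e_3·(0) = 0
T: e_1·(-1) + e_2·(0) + e_3·(-1) = 0
Solving this homogeneous linear system for the smallest-integer solution (first nonzero entry positive) gives (1, -2, -1).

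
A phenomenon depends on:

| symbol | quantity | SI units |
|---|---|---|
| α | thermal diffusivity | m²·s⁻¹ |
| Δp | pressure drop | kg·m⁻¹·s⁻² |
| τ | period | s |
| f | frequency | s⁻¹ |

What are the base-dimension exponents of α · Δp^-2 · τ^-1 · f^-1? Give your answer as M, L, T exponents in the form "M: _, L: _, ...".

Collect each base-dimension exponent across the product:
  M: (0) − 2·(1) − (0) − (0) = -2
  L: (2) − 2·(-1) − (0) − (0) = 4
  T: (-1) − 2·(-2) − (1) − (-1) = 3
So the dimensions are [M⁻² L⁴ T³].

M: -2, L: 4, T: 3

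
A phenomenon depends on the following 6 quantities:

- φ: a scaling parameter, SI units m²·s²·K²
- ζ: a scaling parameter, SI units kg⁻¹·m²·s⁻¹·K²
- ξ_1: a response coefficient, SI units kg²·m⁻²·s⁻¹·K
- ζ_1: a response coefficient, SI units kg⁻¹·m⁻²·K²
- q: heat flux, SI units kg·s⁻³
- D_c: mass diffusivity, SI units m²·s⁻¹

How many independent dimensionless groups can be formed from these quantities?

2

There are 6 variables and 4 base dimensions (M, L, T, Θ).
The dimension matrix has rank 4.
Independent dimensionless groups: 6 − 4 = 2.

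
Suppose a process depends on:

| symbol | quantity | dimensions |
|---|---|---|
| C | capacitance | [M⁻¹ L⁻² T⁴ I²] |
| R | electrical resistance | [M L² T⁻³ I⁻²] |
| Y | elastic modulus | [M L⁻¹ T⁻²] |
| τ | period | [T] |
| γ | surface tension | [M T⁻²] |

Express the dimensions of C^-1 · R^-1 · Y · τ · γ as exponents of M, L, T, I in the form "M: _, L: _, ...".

Collect each base-dimension exponent across the product:
  M: −(-1) − (1) + (1) + (0) + (1) = 2
  L: −(-2) − (2) + (-1) + (0) + (0) = -1
  T: −(4) − (-3) + (-2) + (1) + (-2) = -4
  I: −(2) − (-2) + (0) + (0) + (0) = 0
So the dimensions are [M² L⁻¹ T⁻⁴].

M: 2, L: -1, T: -4, I: 0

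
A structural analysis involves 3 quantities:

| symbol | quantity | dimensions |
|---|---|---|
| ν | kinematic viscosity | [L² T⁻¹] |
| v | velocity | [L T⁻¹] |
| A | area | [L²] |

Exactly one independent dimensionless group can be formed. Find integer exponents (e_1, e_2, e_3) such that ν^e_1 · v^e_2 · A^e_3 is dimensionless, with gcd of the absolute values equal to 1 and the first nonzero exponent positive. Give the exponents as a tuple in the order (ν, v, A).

L: e_1·(2) + e_2·(1) + e_3·(2) = 0
T: e_1·(-1) + e_2·(-1) + e_3·(0) = 0
Solving this homogeneous linear system for the smallest-integer solution (first nonzero entry positive) gives (2, -2, -1).

(2, -2, -1)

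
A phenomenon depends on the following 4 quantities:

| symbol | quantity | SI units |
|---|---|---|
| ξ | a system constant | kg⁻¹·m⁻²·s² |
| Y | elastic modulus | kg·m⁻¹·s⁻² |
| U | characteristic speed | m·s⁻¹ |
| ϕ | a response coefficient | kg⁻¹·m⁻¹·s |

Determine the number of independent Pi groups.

1

There are 4 variables and 3 base dimensions (M, L, T).
The dimension matrix has rank 3.
Independent dimensionless groups: 4 − 3 = 1.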